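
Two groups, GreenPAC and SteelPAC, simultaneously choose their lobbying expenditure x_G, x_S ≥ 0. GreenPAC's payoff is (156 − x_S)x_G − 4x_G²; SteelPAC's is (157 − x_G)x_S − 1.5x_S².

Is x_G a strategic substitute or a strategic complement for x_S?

Expanding GreenPAC's payoff: 156x_G − x_Sx_G − 4x_G².
∂π/∂x_G = 156 − x_S − 8x_G = 0, so x_G = 19.5 − 0.125x_S.
The best-response slope dx_G/dx_S = −0.125 < 0: the reaction function is downward-sloping, so the choices are strategic substitutes.

strategic substitutes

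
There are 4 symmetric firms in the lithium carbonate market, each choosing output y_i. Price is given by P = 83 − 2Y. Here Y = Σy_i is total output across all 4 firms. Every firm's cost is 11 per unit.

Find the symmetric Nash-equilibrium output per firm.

7.2

A representative firm's profit is π_i = y_i(83 − 2Y) − 11y_i, with Y = y_i + Σ_{j≠i} y_j.
First-order condition: 72 − 4y_i − 2Σ_{j≠i} y_j = 0.
With identical firms, set every y_j = y: then 72 − 4y − 6y = 0, i.e. y = 72/10 = 7.2.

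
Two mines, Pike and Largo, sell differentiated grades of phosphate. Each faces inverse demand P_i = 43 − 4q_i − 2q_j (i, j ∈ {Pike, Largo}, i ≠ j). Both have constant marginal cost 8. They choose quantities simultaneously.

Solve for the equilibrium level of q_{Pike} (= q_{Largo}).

3.5

Mine Pike's profit: π = q_{Pike}(43 − 4q_{Pike} − 2q_{Largo}) − 8q_{Pike}.
∂π/∂q_{Pike} = 35 − 8q_{Pike} − 2q_{Largo} = 0 ⇒ q_{Pike} = 4.375 − 0.25q_{Largo}.
The game is symmetric, so in equilibrium q_{Largo} = q_{Pike}: the reaction function gives 1.25q_{Pike} = 4.375, hence q_{Pike} = 3.5.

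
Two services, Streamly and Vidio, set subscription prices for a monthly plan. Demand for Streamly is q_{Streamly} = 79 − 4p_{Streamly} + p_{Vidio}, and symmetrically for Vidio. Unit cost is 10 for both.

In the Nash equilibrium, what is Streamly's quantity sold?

28

Streamly's profit: π = (p_{Streamly} − 10)(79 − 4p_{Streamly} + p_{Vidio}).
∂π/∂p_{Streamly} = 119 − 8p_{Streamly} + p_{Vidio} = 0 ⇒ p_{Streamly} = 14.875 + 0.125p_{Vidio}.
Setting p_{Streamly} = p_{Vidio} in the reaction function: p_{Streamly} = 14.875 + 0.125p_{Streamly}, so p_{Streamly} = 14.875 / 0.875 = 17.
q_{Streamly} = 79 − 4·17 + 17 = 28.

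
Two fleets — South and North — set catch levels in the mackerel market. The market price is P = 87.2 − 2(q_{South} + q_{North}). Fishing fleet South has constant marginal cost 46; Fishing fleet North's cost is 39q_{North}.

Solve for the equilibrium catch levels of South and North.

5.7, 9.2

Fishing fleet South's profit: π = q_{South}(87.2 − 2(q_{South} + q_{North})) − 46q_{South}.
∂π/∂q_{South} = 41.2 − 4q_{South} − 2q_{North} = 0, so q_{South} = 10.3 − 0.5q_{North}.
By the same steps for North: q_{North} = 12.05 − 0.5q_{South}.
Solving the two reaction functions simultaneously: (1 − (−0.5)(−0.5))q_{South} = 10.3 − 0.5·12.05, so 0.75q_{South} = 4.275 and q_{South} = 5.7.
Then q_{North} = 12.05 − 0.5·5.7 = 9.2.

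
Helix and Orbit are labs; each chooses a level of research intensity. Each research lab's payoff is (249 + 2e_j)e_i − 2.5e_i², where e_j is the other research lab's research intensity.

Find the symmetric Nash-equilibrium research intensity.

83

Helix's payoff is (249 + 2e_O)e_H − 2.5e_H².
∂π/∂e_H = 249 + 2e_O − 5e_H = 0, so e_H = 49.8 + 0.4e_O.
By symmetry e_O = e_H; substituting into the reaction function, 0.6e_H = 49.8 and e_H = 83.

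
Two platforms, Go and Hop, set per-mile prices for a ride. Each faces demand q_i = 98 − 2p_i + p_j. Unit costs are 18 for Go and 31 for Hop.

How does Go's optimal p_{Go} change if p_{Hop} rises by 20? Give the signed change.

5

Go's profit: π = (p_{Go} − 18)(98 − 2p_{Go} + p_{Hop}).
∂π/∂p_{Go} = 134 − 4p_{Go} + p_{Hop} = 0 ⇒ p_{Go} = 33.5 + 0.25p_{Hop}.
The reaction-function slope is 0.25, so a 20-unit rise in p_{Hop} moves p_{Go} by 0.25 × 20 = 5. Go's best response rises — the actions are strategic complements.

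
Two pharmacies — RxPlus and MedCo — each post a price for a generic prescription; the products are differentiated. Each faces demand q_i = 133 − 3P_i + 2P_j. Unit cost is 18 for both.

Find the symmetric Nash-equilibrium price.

46.75

RxPlus's profit: π = (P_{RxPlus} − 18)(133 − 3P_{RxPlus} + 2P_{MedCo}).
∂π/∂P_{RxPlus} = 187 − 6P_{RxPlus} + 2P_{MedCo} = 0 ⇒ P_{RxPlus} = 187/6 + (1/3)P_{MedCo}.
Setting P_{RxPlus} = P_{MedCo} in the reaction function: P_{RxPlus} = 187/6 + (1/3)P_{RxPlus}, so P_{RxPlus} = (187/6) / (2/3) = 46.75.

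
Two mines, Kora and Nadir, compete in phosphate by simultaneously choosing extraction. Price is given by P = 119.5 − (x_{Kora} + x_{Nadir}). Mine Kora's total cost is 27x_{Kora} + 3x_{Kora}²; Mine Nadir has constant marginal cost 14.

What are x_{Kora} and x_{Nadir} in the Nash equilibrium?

Mine Kora's profit: π = x_{Kora}(119.5 − (x_{Kora} + x_{Nadir})) − 27x_{Kora} − 3x_{Kora}².
∂π/∂x_{Kora} = 92.5 − 8x_{Kora} − x_{Nadir} = 0, so x_{Kora} = 11.5625 − 0.125x_{Nadir}.
For Nadir: ∂π/∂x_{Nadir} = 105.5 − 2x_{Nadir} − x_{Kora} = 0 ⇒ x_{Nadir} = 52.75 − 0.5x_{Kora}.
Plugging x_{Nadir} into Kora's best response: x_{Kora} = 11.5625 − 0.125(52.75 − 0.5x_{Kora}) ⇒ 0.9375x_{Kora} = 159/32, so x_{Kora} = 5.3.
Then x_{Nadir} = 52.75 − 0.5·5.3 = 50.1.

5.3, 50.1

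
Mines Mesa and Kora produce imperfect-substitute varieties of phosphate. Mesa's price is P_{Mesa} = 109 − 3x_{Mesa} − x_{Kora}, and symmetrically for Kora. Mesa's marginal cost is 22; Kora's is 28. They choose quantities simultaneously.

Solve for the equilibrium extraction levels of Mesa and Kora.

12.6, 11.4

Mine Mesa's profit: π = x_{Mesa}(109 − 3x_{Mesa} − x_{Kora}) − 22x_{Mesa}.
∂π/∂x_{Mesa} = 87 − 6x_{Mesa} − x_{Kora} = 0 ⇒ x_{Mesa} = 14.5 − (1/6)x_{Kora}.
Similarly x_{Kora} = 13.5 − (1/6)x_{Mesa}.
Substituting the second reaction function into the first: x_{Mesa} = 14.5 − (1/6)(13.5 − (1/6)x_{Mesa}), which gives (35/36)x_{Mesa} = 12.25 ⇒ x_{Mesa} = 12.6.
Then x_{Kora} = 13.5 − (1/6)·12.6 = 11.4.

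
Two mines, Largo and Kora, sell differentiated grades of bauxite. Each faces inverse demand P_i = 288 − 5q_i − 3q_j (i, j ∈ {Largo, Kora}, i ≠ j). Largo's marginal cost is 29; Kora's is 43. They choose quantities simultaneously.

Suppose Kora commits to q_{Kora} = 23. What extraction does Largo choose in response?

Mine Largo's profit: π = q_{Largo}(288 − 5q_{Largo} − 3q_{Kora}) − 29q_{Largo}.
∂π/∂q_{Largo} = 259 − 10q_{Largo} − 3q_{Kora} = 0 ⇒ q_{Largo} = 25.9 − 0.3q_{Kora}.
At q_{Kora} = 23: q_{Largo} = 25.9 − 0.3·23 = 19.

19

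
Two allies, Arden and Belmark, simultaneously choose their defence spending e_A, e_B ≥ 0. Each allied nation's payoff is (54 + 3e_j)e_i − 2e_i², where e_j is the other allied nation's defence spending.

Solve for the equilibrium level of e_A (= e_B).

54

Arden's payoff is (54 + 3e_B)e_A − 2e_A².
∂π/∂e_A = 54 + 3e_B − 4e_A = 0, so e_A = 13.5 + 0.75e_B.
The game is symmetric, so in equilibrium e_B = e_A: the reaction function gives 0.25e_A = 13.5, hence e_A = 54.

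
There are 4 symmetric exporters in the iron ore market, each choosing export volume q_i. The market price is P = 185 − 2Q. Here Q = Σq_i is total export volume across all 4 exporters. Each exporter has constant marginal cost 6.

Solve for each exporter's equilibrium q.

A representative exporter's profit is π_i = q_i(185 − 2Q) − 6q_i, with Q = q_i + Σ_{j≠i} q_j.
First-order condition: 179 − 4q_i − 2Σ_{j≠i} q_j = 0.
Imposing symmetry (q_j = q for all j) turns Σ_{j≠i} q_j into 3q, so 179 = 10q and q = 17.9.

17.9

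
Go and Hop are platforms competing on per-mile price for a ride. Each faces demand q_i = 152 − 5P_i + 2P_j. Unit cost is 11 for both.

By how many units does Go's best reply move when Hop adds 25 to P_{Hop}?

5

Go's profit: π = (P_{Go} − 11)(152 − 5P_{Go} + 2P_{Hop}).
∂π/∂P_{Go} = 207 − 10P_{Go} + 2P_{Hop} = 0 ⇒ P_{Go} = 20.7 + 0.2P_{Hop}.
The reaction-function slope is 0.2, so a 25-unit rise in P_{Hop} moves P_{Go} by 0.2 × 25 = 5. Go's best response rises — the actions are strategic complements.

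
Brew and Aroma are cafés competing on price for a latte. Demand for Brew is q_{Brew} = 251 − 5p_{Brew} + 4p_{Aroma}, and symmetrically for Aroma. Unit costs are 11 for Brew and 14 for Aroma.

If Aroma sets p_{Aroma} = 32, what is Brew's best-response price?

Brew's profit: π = (p_{Brew} − 11)(251 − 5p_{Brew} + 4p_{Aroma}).
∂π/∂p_{Brew} = 306 − 10p_{Brew} + 4p_{Aroma} = 0 ⇒ p_{Brew} = 30.6 + 0.4p_{Aroma}.
At p_{Aroma} = 32: p_{Brew} = 30.6 + 0.4·32 = 43.4.

43.4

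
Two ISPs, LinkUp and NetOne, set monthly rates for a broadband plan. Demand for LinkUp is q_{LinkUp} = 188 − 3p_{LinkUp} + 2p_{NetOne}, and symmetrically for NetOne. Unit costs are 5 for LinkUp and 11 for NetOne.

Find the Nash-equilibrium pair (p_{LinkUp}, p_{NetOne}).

51.875, 54.125

LinkUp's profit: π = (p_{LinkUp} − 5)(188 − 3p_{LinkUp} + 2p_{NetOne}).
∂π/∂p_{LinkUp} = 203 − 6p_{LinkUp} + 2p_{NetOne} = 0 ⇒ p_{LinkUp} = 203/6 + (1/3)p_{NetOne}.
Similarly p_{NetOne} = 221/6 + (1/3)p_{LinkUp}.
Substituting the second reaction function into the first: p_{LinkUp} = 203/6 + (1/3)(221/6 + (1/3)p_{LinkUp}), which gives (8/9)p_{LinkUp} = 415/9 ⇒ p_{LinkUp} = 51.875.
Then p_{NetOne} = 221/6 + (1/3)·51.875 = 54.125.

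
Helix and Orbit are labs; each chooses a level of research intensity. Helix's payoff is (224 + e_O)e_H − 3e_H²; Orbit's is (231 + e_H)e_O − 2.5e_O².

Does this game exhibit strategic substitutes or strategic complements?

Expanding Helix's payoff: 224e_H + e_Oe_H − 3e_H².
∂π/∂e_H = 224 + e_O − 6e_H = 0, so e_H = 112/3 + (1/6)e_O.
The best-response slope de_H/de_O = 1/6 > 0: the reaction function is upward-sloping, so the choices are strategic complements.

strategic complements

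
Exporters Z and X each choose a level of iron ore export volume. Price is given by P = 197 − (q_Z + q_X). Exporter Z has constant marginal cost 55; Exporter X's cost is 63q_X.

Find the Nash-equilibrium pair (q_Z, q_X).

50, 42

Exporter Z's profit: π = q_Z(197 − (q_Z + q_X)) − 55q_Z.
∂π/∂q_Z = 142 − 2q_Z − q_X = 0, so q_Z = 71 − 0.5q_X.
By the same steps for X: q_X = 67 − 0.5q_Z.
Substituting the second reaction function into the first: q_Z = 71 − 0.5(67 − 0.5q_Z), which gives 0.75q_Z = 37.5 ⇒ q_Z = 50.
Then q_X = 67 − 0.5·50 = 42.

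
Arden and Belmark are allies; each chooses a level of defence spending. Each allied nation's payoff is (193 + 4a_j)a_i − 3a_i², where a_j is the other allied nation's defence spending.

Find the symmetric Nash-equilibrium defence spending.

Arden's payoff is (193 + 4a_B)a_A − 3a_A².
∂π/∂a_A = 193 + 4a_B − 6a_A = 0, so a_A = 193/6 + (2/3)a_B.
The game is symmetric, so in equilibrium a_B = a_A: the reaction function gives (1/3)a_A = 193/6, hence a_A = 96.5.

96.5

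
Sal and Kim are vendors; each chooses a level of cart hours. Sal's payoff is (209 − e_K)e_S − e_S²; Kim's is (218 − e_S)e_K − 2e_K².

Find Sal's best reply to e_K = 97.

Expanding Sal's payoff: 209e_S − e_Ke_S − e_S².
∂π/∂e_S = 209 − e_K − 2e_S = 0, so e_S = 104.5 − 0.5e_K.
At e_K = 97: e_S = 104.5 − 0.5·97 = 56.

56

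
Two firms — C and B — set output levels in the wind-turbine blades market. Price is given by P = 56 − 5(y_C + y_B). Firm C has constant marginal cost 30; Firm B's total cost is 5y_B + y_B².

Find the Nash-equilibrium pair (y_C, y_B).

0.6, 4

Firm C's profit: π = y_C(56 − 5(y_C + y_B)) − 30y_C.
∂π/∂y_C = 26 − 10y_C − 5y_B = 0, so y_C = 2.6 − 0.5y_B.
For B: ∂π/∂y_B = 51 − 12y_B − 5y_C = 0 ⇒ y_B = 4.25 − (5/12)y_C.
Plugging y_B into C's best response: y_C = 2.6 − 0.5(4.25 − (5/12)y_C) ⇒ (19/24)y_C = 0.475, so y_C = 0.6.
Then y_B = 4.25 − (5/12)·0.6 = 4.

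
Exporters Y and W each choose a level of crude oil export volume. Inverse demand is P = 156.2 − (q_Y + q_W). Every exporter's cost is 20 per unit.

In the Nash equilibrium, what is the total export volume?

Exporter Y's profit: π = q_Y(156.2 − (q_Y + q_W)) − 20q_Y.
∂π/∂q_Y = 136.2 − 2q_Y − q_W = 0, so q_Y = 68.1 − 0.5q_W.
By symmetry q_W = q_Y; substituting into the reaction function, 1.5q_Y = 68.1 and q_Y = 45.4.
Total export volume: 45.4 + 45.4 = 90.8.

90.8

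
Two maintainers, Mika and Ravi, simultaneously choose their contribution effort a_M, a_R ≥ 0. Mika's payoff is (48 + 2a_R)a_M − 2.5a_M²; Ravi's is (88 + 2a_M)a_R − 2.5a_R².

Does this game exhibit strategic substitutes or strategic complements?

strategic complements

Expanding Mika's payoff: 48a_M + 2a_Ra_M − 2.5a_M².
∂π/∂a_M = 48 + 2a_R − 5a_M = 0, so a_M = 9.6 + 0.4a_R.
The best-response slope da_M/da_R = 0.4 > 0: the reaction function is upward-sloping, so the choices are strategic complements.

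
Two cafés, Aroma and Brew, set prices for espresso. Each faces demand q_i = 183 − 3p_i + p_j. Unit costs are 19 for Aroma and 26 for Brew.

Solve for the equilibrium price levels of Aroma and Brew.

48.6, 51.6

Aroma's profit: π = (p_{Aroma} − 19)(183 − 3p_{Aroma} + p_{Brew}).
∂π/∂p_{Aroma} = 240 − 6p_{Aroma} + p_{Brew} = 0 ⇒ p_{Aroma} = 40 + (1/6)p_{Brew}.
Similarly p_{Brew} = 43.5 + (1/6)p_{Aroma}.
Plugging p_{Brew} into Aroma's best response: p_{Aroma} = 40 + (1/6)(43.5 + (1/6)p_{Aroma}) ⇒ (35/36)p_{Aroma} = 47.25, so p_{Aroma} = 48.6.
Then p_{Brew} = 43.5 + (1/6)·48.6 = 51.6.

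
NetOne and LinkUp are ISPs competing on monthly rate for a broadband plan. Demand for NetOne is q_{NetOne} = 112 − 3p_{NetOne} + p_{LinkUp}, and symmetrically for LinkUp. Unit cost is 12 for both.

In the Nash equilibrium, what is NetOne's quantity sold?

52.8

NetOne's profit: π = (p_{NetOne} − 12)(112 − 3p_{NetOne} + p_{LinkUp}).
∂π/∂p_{NetOne} = 148 − 6p_{NetOne} + p_{LinkUp} = 0 ⇒ p_{NetOne} = 74/3 + (1/6)p_{LinkUp}.
The game is symmetric, so in equilibrium p_{LinkUp} = p_{NetOne}: the reaction function gives (5/6)p_{NetOne} = 74/3, hence p_{NetOne} = 29.6.
q_{NetOne} = 112 − 3·29.6 + 29.6 = 52.8.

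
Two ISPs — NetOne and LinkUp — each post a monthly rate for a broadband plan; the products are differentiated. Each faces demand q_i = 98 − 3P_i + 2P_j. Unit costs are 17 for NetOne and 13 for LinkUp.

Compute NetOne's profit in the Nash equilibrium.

NetOne's profit: π = (P_{NetOne} − 17)(98 − 3P_{NetOne} + 2P_{LinkUp}).
∂π/∂P_{NetOne} = 149 − 6P_{NetOne} + 2P_{LinkUp} = 0 ⇒ P_{NetOne} = 149/6 + (1/3)P_{LinkUp}.
Similarly P_{LinkUp} = 137/6 + (1/3)P_{NetOne}.
Substituting the second reaction function into the first: P_{NetOne} = 149/6 + (1/3)(137/6 + (1/3)P_{NetOne}), which gives (8/9)P_{NetOne} = 292/9 ⇒ P_{NetOne} = 36.5.
Then P_{LinkUp} = 137/6 + (1/3)·36.5 = 35.
q_{NetOne} = 98 − 3·36.5 + 2·35 = 58.5.
Profit = (36.5 − 17)·58.5 = 1140.75.

1140.75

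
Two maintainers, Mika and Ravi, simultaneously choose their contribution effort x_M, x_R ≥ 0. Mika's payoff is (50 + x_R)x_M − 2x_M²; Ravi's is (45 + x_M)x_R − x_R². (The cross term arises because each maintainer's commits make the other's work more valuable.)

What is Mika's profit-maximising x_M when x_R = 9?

14.75

Expanding Mika's payoff: 50x_M + x_Rx_M − 2x_M².
∂π/∂x_M = 50 + x_R − 4x_M = 0, so x_M = 12.5 + 0.25x_R.
At x_R = 9: x_M = 12.5 + 0.25·9 = 14.75.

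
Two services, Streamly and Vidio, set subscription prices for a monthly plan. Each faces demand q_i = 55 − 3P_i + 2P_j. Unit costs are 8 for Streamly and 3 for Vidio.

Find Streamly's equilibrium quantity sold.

Streamly's profit: π = (P_{Streamly} − 8)(55 − 3P_{Streamly} + 2P_{Vidio}).
∂π/∂P_{Streamly} = 79 − 6P_{Streamly} + 2P_{Vidio} = 0 ⇒ P_{Streamly} = 79/6 + (1/3)P_{Vidio}.
Similarly P_{Vidio} = 32/3 + (1/3)P_{Streamly}.
Substituting the second reaction function into the first: P_{Streamly} = 79/6 + (1/3)(32/3 + (1/3)P_{Streamly}), which gives (8/9)P_{Streamly} = 301/18 ⇒ P_{Streamly} = 18.8125.
Then P_{Vidio} = 32/3 + (1/3)·18.8125 = 16.9375.
q_{Streamly} = 55 − 3·18.8125 + 2·16.9375 = 32.4375.

32.4375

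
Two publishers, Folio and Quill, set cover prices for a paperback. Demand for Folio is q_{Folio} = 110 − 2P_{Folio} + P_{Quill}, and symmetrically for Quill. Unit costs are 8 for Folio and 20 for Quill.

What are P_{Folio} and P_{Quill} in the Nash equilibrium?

43.6, 48.4

Folio's profit: π = (P_{Folio} − 8)(110 − 2P_{Folio} + P_{Quill}).
∂π/∂P_{Folio} = 126 − 4P_{Folio} + P_{Quill} = 0 ⇒ P_{Folio} = 31.5 + 0.25P_{Quill}.
Similarly P_{Quill} = 37.5 + 0.25P_{Folio}.
Substituting the second reaction function into the first: P_{Folio} = 31.5 + 0.25(37.5 + 0.25P_{Folio}), which gives 0.9375P_{Folio} = 40.875 ⇒ P_{Folio} = 43.6.
Then P_{Quill} = 37.5 + 0.25·43.6 = 48.4.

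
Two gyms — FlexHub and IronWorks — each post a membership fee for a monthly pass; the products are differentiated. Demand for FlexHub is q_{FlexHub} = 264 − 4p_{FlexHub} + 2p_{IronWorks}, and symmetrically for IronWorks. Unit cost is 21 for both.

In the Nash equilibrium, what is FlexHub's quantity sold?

FlexHub's profit: π = (p_{FlexHub} − 21)(264 − 4p_{FlexHub} + 2p_{IronWorks}).
∂π/∂p_{FlexHub} = 348 − 8p_{FlexHub} + 2p_{IronWorks} = 0 ⇒ p_{FlexHub} = 43.5 + 0.25p_{IronWorks}.
The game is symmetric, so in equilibrium p_{IronWorks} = p_{FlexHub}: the reaction function gives 0.75p_{FlexHub} = 43.5, hence p_{FlexHub} = 58.
q_{FlexHub} = 264 − 4·58 + 2·58 = 148.

148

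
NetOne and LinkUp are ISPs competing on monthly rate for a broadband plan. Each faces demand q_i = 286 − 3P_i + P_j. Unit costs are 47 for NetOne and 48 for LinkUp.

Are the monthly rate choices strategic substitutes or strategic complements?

NetOne's profit: π = (P_{NetOne} − 47)(286 − 3P_{NetOne} + P_{LinkUp}).
∂π/∂P_{NetOne} = 427 − 6P_{NetOne} + P_{LinkUp} = 0 ⇒ P_{NetOne} = 427/6 + (1/6)P_{LinkUp}.
The best-response slope dP_{NetOne}/dP_{LinkUp} = 1/6 > 0: the reaction function is upward-sloping, so the choices are strategic complements.

strategic complements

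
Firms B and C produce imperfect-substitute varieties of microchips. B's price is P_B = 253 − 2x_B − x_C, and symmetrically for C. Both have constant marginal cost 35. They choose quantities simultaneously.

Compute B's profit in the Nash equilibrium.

3801.92

Firm B's profit: π = x_B(253 − 2x_B − x_C) − 35x_B.
∂π/∂x_B = 218 − 4x_B − x_C = 0 ⇒ x_B = 54.5 − 0.25x_C.
By symmetry x_C = x_B; substituting into the reaction function, 1.25x_B = 54.5 and x_B = 43.6.
P_B = 253 − 2·43.6 − 43.6 = 122.2.
Profit = (122.2 − 35)·43.6 = 3801.92.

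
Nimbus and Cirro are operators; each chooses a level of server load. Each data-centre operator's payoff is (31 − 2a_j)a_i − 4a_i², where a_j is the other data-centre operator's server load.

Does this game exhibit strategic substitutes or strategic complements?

Nimbus's payoff is (31 − 2a_C)a_N − 4a_N².
∂π/∂a_N = 31 − 2a_C − 8a_N = 0, so a_N = 3.875 − 0.25a_C.
The best-response slope da_N/da_C = −0.25 < 0: the reaction function is downward-sloping, so the choices are strategic substitutes.

strategic substitutes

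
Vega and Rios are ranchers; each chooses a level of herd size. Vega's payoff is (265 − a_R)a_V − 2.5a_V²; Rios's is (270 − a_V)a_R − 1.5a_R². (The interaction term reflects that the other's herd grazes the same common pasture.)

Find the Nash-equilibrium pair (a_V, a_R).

Expanding Vega's payoff: 265a_V − a_Ra_V − 2.5a_V².
∂π/∂a_V = 265 − a_R − 5a_V = 0, so a_V = 53 − 0.2a_R.
Likewise for Rios: a_R = 90 − (1/3)a_V.
Substituting the second reaction function into the first: a_V = 53 − 0.2(90 − (1/3)a_V), which gives (14/15)a_V = 35 ⇒ a_V = 37.5.
Then a_R = 90 − (1/3)·37.5 = 77.5.

37.5, 77.5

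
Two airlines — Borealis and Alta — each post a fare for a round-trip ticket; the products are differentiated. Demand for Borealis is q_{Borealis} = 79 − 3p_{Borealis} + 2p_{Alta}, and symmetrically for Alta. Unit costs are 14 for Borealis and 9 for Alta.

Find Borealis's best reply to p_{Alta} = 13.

Borealis's profit: π = (p_{Borealis} − 14)(79 − 3p_{Borealis} + 2p_{Alta}).
∂π/∂p_{Borealis} = 121 − 6p_{Borealis} + 2p_{Alta} = 0 ⇒ p_{Borealis} = 121/6 + (1/3)p_{Alta}.
At p_{Alta} = 13: p_{Borealis} = 121/6 + (1/3)·13 = 24.5.

24.5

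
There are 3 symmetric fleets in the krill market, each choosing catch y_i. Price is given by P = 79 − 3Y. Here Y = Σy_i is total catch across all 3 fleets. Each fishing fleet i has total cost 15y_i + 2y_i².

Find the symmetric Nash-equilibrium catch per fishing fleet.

4

A representative fishing fleet's profit is π_i = y_i(79 − 3Y) − 15y_i − 2y_i², with Y = y_i + Σ_{j≠i} y_j.
First-order condition: 64 − 10y_i − 3Σ_{j≠i} y_j = 0.
With identical fishing fleets, set every y_j = y: then 64 − 10y − 6y = 0, i.e. y = 64/16 = 4.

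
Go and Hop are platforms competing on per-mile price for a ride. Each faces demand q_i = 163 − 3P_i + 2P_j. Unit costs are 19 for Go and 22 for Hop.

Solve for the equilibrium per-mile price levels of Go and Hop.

Go's profit: π = (P_{Go} − 19)(163 − 3P_{Go} + 2P_{Hop}).
∂π/∂P_{Go} = 220 − 6P_{Go} + 2P_{Hop} = 0 ⇒ P_{Go} = 110/3 + (1/3)P_{Hop}.
Similarly P_{Hop} = 229/6 + (1/3)P_{Go}.
Substituting the second reaction function into the first: P_{Go} = 110/3 + (1/3)(229/6 + (1/3)P_{Go}), which gives (8/9)P_{Go} = 889/18 ⇒ P_{Go} = 55.5625.
Then P_{Hop} = 229/6 + (1/3)·55.5625 = 56.6875.

55.5625, 56.6875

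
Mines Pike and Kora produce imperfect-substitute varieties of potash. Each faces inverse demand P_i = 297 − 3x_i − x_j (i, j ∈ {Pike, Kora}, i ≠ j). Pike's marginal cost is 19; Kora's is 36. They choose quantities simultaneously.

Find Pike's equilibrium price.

139.6

Mine Pike's profit: π = x_{Pike}(297 − 3x_{Pike} − x_{Kora}) − 19x_{Pike}.
∂π/∂x_{Pike} = 278 − 6x_{Pike} − x_{Kora} = 0 ⇒ x_{Pike} = 139/3 − (1/6)x_{Kora}.
Similarly x_{Kora} = 43.5 − (1/6)x_{Pike}.
Substituting the second reaction function into the first: x_{Pike} = 139/3 − (1/6)(43.5 − (1/6)x_{Pike}), which gives (35/36)x_{Pike} = 469/12 ⇒ x_{Pike} = 40.2.
Then x_{Kora} = 43.5 − (1/6)·40.2 = 36.8.
P_{Pike} = 297 − 3·40.2 − 36.8 = 139.6.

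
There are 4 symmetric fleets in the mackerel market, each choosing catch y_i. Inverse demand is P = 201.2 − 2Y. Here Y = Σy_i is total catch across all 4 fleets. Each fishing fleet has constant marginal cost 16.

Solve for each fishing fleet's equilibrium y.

A representative fishing fleet's profit is π_i = y_i(201.2 − 2Y) − 16y_i, with Y = y_i + Σ_{j≠i} y_j.
First-order condition: 185.2 − 4y_i − 2Σ_{j≠i} y_j = 0.
Imposing symmetry (y_j = y for all j) turns Σ_{j≠i} y_j into 3y, so 185.2 = 10y and y = 18.52.

18.52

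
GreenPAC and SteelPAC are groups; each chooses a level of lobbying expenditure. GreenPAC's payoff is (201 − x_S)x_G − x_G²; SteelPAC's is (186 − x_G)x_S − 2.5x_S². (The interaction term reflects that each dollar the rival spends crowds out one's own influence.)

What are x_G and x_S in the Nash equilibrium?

Expanding GreenPAC's payoff: 201x_G − x_Sx_G − x_G².
∂π/∂x_G = 201 − x_S − 2x_G = 0, so x_G = 100.5 − 0.5x_S.
Likewise for SteelPAC: x_S = 37.2 − 0.2x_G.
Substituting the second reaction function into the first: x_G = 100.5 − 0.5(37.2 − 0.2x_G), which gives 0.9x_G = 81.9 ⇒ x_G = 91.
Then x_S = 37.2 − 0.2·91 = 19.

91, 19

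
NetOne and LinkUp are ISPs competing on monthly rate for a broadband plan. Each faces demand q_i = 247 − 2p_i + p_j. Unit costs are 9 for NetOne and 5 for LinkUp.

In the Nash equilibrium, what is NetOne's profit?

NetOne's profit: π = (p_{NetOne} − 9)(247 − 2p_{NetOne} + p_{LinkUp}).
∂π/∂p_{NetOne} = 265 − 4p_{NetOne} + p_{LinkUp} = 0 ⇒ p_{NetOne} = 66.25 + 0.25p_{LinkUp}.
Similarly p_{LinkUp} = 64.25 + 0.25p_{NetOne}.
Substituting the second reaction function into the first: p_{NetOne} = 66.25 + 0.25(64.25 + 0.25p_{NetOne}), which gives 0.9375p_{NetOne} = 82.3125 ⇒ p_{NetOne} = 87.8.
Then p_{LinkUp} = 64.25 + 0.25·87.8 = 86.2.
q_{NetOne} = 247 − 2·87.8 + 86.2 = 157.6.
Profit = (87.8 − 9)·157.6 = 12418.88.

12418.88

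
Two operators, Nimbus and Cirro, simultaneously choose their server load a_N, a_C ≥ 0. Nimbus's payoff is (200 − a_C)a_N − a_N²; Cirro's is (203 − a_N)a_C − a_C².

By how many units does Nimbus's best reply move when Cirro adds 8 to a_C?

Expanding Nimbus's payoff: 200a_N − a_Ca_N − a_N².
∂π/∂a_N = 200 − a_C − 2a_N = 0, so a_N = 100 − 0.5a_C.
The reaction-function slope is −0.5, so an 8-unit rise in a_C moves a_N by −0.5 × 8 = −4. Nimbus's best response falls — the actions are strategic substitutes.

-4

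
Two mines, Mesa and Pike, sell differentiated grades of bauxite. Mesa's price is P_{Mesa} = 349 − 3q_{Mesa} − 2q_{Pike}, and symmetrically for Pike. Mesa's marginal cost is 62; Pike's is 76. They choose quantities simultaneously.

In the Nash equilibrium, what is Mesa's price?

Mine Mesa's profit: π = q_{Mesa}(349 − 3q_{Mesa} − 2q_{Pike}) − 62q_{Mesa}.
∂π/∂q_{Mesa} = 287 − 6q_{Mesa} − 2q_{Pike} = 0 ⇒ q_{Mesa} = 287/6 − (1/3)q_{Pike}.
Similarly q_{Pike} = 45.5 − (1/3)q_{Mesa}.
Plugging q_{Pike} into Mesa's best response: q_{Mesa} = 287/6 − (1/3)(45.5 − (1/3)q_{Mesa}) ⇒ (8/9)q_{Mesa} = 98/3, so q_{Mesa} = 36.75.
Then q_{Pike} = 45.5 − (1/3)·36.75 = 33.25.
P_{Mesa} = 349 − 3·36.75 − 2·33.25 = 172.25.

172.25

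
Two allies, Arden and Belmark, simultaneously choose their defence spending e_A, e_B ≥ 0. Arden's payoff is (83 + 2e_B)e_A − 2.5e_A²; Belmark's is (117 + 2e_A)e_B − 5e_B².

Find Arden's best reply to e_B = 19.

Expanding Arden's payoff: 83e_A + 2e_Be_A − 2.5e_A².
∂π/∂e_A = 83 + 2e_B − 5e_A = 0, so e_A = 16.6 + 0.4e_B.
At e_B = 19: e_A = 16.6 + 0.4·19 = 24.2.

24.2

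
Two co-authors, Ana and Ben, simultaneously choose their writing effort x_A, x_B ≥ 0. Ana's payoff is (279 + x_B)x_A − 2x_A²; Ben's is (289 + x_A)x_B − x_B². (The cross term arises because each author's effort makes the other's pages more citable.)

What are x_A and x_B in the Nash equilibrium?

121, 205

Expanding Ana's payoff: 279x_A + x_Bx_A − 2x_A².
∂π/∂x_A = 279 + x_B − 4x_A = 0, so x_A = 69.75 + 0.25x_B.
Likewise for Ben: x_B = 144.5 + 0.5x_A.
Substituting the second reaction function into the first: x_A = 69.75 + 0.25(144.5 + 0.5x_A), which gives 0.875x_A = 105.875 ⇒ x_A = 121.
Then x_B = 144.5 + 0.5·121 = 205.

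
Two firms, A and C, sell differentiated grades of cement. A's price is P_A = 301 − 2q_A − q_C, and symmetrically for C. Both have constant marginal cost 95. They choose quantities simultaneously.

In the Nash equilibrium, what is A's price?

177.4

Firm A's profit: π = q_A(301 − 2q_A − q_C) − 95q_A.
∂π/∂q_A = 206 − 4q_A − q_C = 0 ⇒ q_A = 51.5 − 0.25q_C.
Setting q_A = q_C in the reaction function: q_A = 51.5 − 0.25q_A, so q_A = 51.5 / 1.25 = 41.2.
P_A = 301 − 2·41.2 − 41.2 = 177.4.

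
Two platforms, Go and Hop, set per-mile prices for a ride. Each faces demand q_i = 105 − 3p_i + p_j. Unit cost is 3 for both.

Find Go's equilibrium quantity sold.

Go's profit: π = (p_{Go} − 3)(105 − 3p_{Go} + p_{Hop}).
∂π/∂p_{Go} = 114 − 6p_{Go} + p_{Hop} = 0 ⇒ p_{Go} = 19 + (1/6)p_{Hop}.
Setting p_{Go} = p_{Hop} in the reaction function: p_{Go} = 19 + (1/6)p_{Go}, so p_{Go} = 19 / (5/6) = 22.8.
q_{Go} = 105 − 3·22.8 + 22.8 = 59.4.

59.4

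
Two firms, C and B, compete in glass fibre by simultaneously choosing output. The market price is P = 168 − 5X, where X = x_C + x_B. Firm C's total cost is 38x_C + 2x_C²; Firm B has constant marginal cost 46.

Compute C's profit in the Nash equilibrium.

Firm C's profit: π = x_C(168 − 5(x_C + x_B)) − 38x_C − 2x_C².
∂π/∂x_C = 130 − 14x_C − 5x_B = 0, so x_C = 65/7 − (5/14)x_B.
For B: ∂π/∂x_B = 122 − 10x_B − 5x_C = 0 ⇒ x_B = 12.2 − 0.5x_C.
Substituting the second reaction function into the first: x_C = 65/7 − (5/14)(12.2 − 0.5x_C), which gives (23/28)x_C = 69/14 ⇒ x_C = 6.
Then x_B = 12.2 − 0.5·6 = 9.2.
Price P = 168 − 5·15.2 = 92.
C's profit: (92 − 38)·6 − 2(6)² = 252.

252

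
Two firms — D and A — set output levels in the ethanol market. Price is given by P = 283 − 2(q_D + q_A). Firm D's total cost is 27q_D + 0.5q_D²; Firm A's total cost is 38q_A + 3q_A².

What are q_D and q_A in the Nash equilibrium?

45, 15.5

Firm D's profit: π = q_D(283 − 2(q_D + q_A)) − 27q_D − 0.5q_D².
∂π/∂q_D = 256 − 5q_D − 2q_A = 0, so q_D = 51.2 − 0.4q_A.
For A: ∂π/∂q_A = 245 − 10q_A − 2q_D = 0 ⇒ q_A = 24.5 − 0.2q_D.
Substituting the second reaction function into the first: q_D = 51.2 − 0.4(24.5 − 0.2q_D), which gives 0.92q_D = 41.4 ⇒ q_D = 45.
Then q_A = 24.5 − 0.2·45 = 15.5.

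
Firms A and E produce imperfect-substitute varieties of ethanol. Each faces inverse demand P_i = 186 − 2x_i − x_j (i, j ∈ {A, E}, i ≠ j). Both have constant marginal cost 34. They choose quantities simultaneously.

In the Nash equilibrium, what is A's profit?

Firm A's profit: π = x_A(186 − 2x_A − x_E) − 34x_A.
∂π/∂x_A = 152 − 4x_A − x_E = 0 ⇒ x_A = 38 − 0.25x_E.
The game is symmetric, so in equilibrium x_E = x_A: the reaction function gives 1.25x_A = 38, hence x_A = 30.4.
P_A = 186 − 2·30.4 − 30.4 = 94.8.
Profit = (94.8 − 34)·30.4 = 1848.32.

1848.32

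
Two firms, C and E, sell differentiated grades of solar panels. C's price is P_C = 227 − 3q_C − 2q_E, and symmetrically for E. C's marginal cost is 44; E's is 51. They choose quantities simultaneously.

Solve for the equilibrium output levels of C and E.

23.3125, 21.5625

Firm C's profit: π = q_C(227 − 3q_C − 2q_E) − 44q_C.
∂π/∂q_C = 183 − 6q_C − 2q_E = 0 ⇒ q_C = 30.5 − (1/3)q_E.
Similarly q_E = 88/3 − (1/3)q_C.
Solving the two reaction functions simultaneously: (1 − (−1/3)(−1/3))q_C = 30.5 − (1/3)·(88/3), so (8/9)q_C = 373/18 and q_C = 23.3125.
Then q_E = 88/3 − (1/3)·23.3125 = 21.5625.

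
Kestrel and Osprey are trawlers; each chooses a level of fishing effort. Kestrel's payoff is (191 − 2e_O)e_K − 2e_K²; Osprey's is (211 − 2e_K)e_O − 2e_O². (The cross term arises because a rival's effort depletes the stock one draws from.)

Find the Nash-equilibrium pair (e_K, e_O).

28.5, 38.5

Expanding Kestrel's payoff: 191e_K − 2e_Oe_K − 2e_K².
∂π/∂e_K = 191 − 2e_O − 4e_K = 0, so e_K = 47.75 − 0.5e_O.
Likewise for Osprey: e_O = 52.75 − 0.5e_K.
Substituting the second reaction function into the first: e_K = 47.75 − 0.5(52.75 − 0.5e_K), which gives 0.75e_K = 21.375 ⇒ e_K = 28.5.
Then e_O = 52.75 − 0.5·28.5 = 38.5.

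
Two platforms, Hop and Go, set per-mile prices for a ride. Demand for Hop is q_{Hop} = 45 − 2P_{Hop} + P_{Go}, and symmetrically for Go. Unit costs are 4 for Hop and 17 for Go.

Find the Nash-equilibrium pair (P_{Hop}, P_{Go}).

19.4, 24.6

Hop's profit: π = (P_{Hop} − 4)(45 − 2P_{Hop} + P_{Go}).
∂π/∂P_{Hop} = 53 − 4P_{Hop} + P_{Go} = 0 ⇒ P_{Hop} = 13.25 + 0.25P_{Go}.
Similarly P_{Go} = 19.75 + 0.25P_{Hop}.
Substituting the second reaction function into the first: P_{Hop} = 13.25 + 0.25(19.75 + 0.25P_{Hop}), which gives 0.9375P_{Hop} = 18.1875 ⇒ P_{Hop} = 19.4.
Then P_{Go} = 19.75 + 0.25·19.4 = 24.6.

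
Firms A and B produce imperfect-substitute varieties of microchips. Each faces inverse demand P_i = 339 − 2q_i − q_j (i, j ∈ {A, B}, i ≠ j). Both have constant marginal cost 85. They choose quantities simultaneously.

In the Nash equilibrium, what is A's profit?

Firm A's profit: π = q_A(339 − 2q_A − q_B) − 85q_A.
∂π/∂q_A = 254 − 4q_A − q_B = 0 ⇒ q_A = 63.5 − 0.25q_B.
By symmetry q_B = q_A; substituting into the reaction function, 1.25q_A = 63.5 and q_A = 50.8.
P_A = 339 − 2·50.8 − 50.8 = 186.6.
Profit = (186.6 − 85)·50.8 = 5161.28.

5161.28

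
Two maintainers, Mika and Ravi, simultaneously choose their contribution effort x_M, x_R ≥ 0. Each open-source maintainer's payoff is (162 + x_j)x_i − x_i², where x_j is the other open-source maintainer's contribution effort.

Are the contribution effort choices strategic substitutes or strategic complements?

Mika's payoff is (162 + x_R)x_M − x_M².
∂π/∂x_M = 162 + x_R − 2x_M = 0, so x_M = 81 + 0.5x_R.
The best-response slope dx_M/dx_R = 0.5 > 0: the reaction function is upward-sloping, so the choices are strategic complements.

strategic complements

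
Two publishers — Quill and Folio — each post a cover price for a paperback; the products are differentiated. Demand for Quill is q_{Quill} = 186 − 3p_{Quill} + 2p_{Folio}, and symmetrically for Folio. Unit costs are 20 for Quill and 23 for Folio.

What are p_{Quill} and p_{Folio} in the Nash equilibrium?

62.0625, 63.1875

Quill's profit: π = (p_{Quill} − 20)(186 − 3p_{Quill} + 2p_{Folio}).
∂π/∂p_{Quill} = 246 − 6p_{Quill} + 2p_{Folio} = 0 ⇒ p_{Quill} = 41 + (1/3)p_{Folio}.
Similarly p_{Folio} = 42.5 + (1/3)p_{Quill}.
Solving the two reaction functions simultaneously: (1 − (1/3)(1/3))p_{Quill} = 41 + (1/3)·42.5, so (8/9)p_{Quill} = 331/6 and p_{Quill} = 62.0625.
Then p_{Folio} = 42.5 + (1/3)·62.0625 = 63.1875.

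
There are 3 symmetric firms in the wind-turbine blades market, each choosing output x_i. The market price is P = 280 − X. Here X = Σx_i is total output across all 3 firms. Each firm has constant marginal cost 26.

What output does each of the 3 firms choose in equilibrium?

A representative firm's profit is π_i = x_i(280 − X) − 26x_i, with X = x_i + Σ_{j≠i} x_j.
First-order condition: 254 − 2x_i − Σ_{j≠i} x_j = 0.
Imposing symmetry (x_j = x for all j) turns Σ_{j≠i} x_j into 2x, so 254 = 4x and x = 63.5.

63.5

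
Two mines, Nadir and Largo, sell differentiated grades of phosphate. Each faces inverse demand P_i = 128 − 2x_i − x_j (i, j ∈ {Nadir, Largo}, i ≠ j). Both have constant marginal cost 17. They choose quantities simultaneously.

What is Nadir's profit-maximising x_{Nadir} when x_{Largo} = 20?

22.75

Mine Nadir's profit: π = x_{Nadir}(128 − 2x_{Nadir} − x_{Largo}) − 17x_{Nadir}.
∂π/∂x_{Nadir} = 111 − 4x_{Nadir} − x_{Largo} = 0 ⇒ x_{Nadir} = 27.75 − 0.25x_{Largo}.
At x_{Largo} = 20: x_{Nadir} = 27.75 − 0.25·20 = 22.75.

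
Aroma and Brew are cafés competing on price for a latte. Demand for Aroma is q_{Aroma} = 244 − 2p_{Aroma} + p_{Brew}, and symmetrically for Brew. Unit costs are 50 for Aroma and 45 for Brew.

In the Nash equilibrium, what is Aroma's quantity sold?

128

Aroma's profit: π = (p_{Aroma} − 50)(244 − 2p_{Aroma} + p_{Brew}).
∂π/∂p_{Aroma} = 344 − 4p_{Aroma} + p_{Brew} = 0 ⇒ p_{Aroma} = 86 + 0.25p_{Brew}.
Similarly p_{Brew} = 83.5 + 0.25p_{Aroma}.
Plugging p_{Brew} into Aroma's best response: p_{Aroma} = 86 + 0.25(83.5 + 0.25p_{Aroma}) ⇒ 0.9375p_{Aroma} = 106.875, so p_{Aroma} = 114.
Then p_{Brew} = 83.5 + 0.25·114 = 112.
q_{Aroma} = 244 − 2·114 + 112 = 128.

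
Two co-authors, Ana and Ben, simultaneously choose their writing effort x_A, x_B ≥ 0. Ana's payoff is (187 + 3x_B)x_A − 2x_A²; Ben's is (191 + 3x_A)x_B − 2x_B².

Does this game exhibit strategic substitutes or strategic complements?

Expanding Ana's payoff: 187x_A + 3x_Bx_A − 2x_A².
∂π/∂x_A = 187 + 3x_B − 4x_A = 0, so x_A = 46.75 + 0.75x_B.
The best-response slope dx_A/dx_B = 0.75 > 0: the reaction function is upward-sloping, so the choices are strategic complements.

strategic complements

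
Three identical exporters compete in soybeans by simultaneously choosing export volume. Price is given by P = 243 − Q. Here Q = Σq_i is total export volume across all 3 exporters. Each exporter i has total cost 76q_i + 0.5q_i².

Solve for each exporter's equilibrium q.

A representative exporter's profit is π_i = q_i(243 − Q) − 76q_i − 0.5q_i², with Q = q_i + Σ_{j≠i} q_j.
First-order condition: 167 − 3q_i − Σ_{j≠i} q_j = 0.
Imposing symmetry (q_j = q for all j) turns Σ_{j≠i} q_j into 2q, so 167 = 5q and q = 33.4.

33.4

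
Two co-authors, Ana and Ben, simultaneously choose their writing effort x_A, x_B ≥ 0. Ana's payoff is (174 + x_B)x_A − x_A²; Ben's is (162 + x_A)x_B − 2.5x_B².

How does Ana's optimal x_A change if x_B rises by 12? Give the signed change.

Expanding Ana's payoff: 174x_A + x_Bx_A − x_A².
∂π/∂x_A = 174 + x_B − 2x_A = 0, so x_A = 87 + 0.5x_B.
The reaction-function slope is 0.5, so a 12-unit rise in x_B moves x_A by 0.5 × 12 = 6. Ana's best response rises — the actions are strategic complements.

6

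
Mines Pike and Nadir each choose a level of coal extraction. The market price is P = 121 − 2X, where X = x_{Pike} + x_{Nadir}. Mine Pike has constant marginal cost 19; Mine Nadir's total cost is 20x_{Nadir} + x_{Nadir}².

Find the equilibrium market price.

60

Mine Pike's profit: π = x_{Pike}(121 − 2(x_{Pike} + x_{Nadir})) − 19x_{Pike}.
∂π/∂x_{Pike} = 102 − 4x_{Pike} − 2x_{Nadir} = 0, so x_{Pike} = 25.5 − 0.5x_{Nadir}.
For Nadir: ∂π/∂x_{Nadir} = 101 − 6x_{Nadir} − 2x_{Pike} = 0 ⇒ x_{Nadir} = 101/6 − (1/3)x_{Pike}.
Substituting the second reaction function into the first: x_{Pike} = 25.5 − 0.5(101/6 − (1/3)x_{Pike}), which gives (5/6)x_{Pike} = 205/12 ⇒ x_{Pike} = 20.5.
Then x_{Nadir} = 101/6 − (1/3)·20.5 = 10.
Equilibrium price: P = 121 − 2·30.5 = 60.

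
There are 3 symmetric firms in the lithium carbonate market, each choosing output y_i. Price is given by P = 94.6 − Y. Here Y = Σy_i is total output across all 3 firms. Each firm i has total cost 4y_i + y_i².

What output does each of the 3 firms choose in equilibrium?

A representative firm's profit is π_i = y_i(94.6 − Y) − 4y_i − y_i², with Y = y_i + Σ_{j≠i} y_j.
First-order condition: 90.6 − 4y_i − Σ_{j≠i} y_j = 0.
Imposing symmetry (y_j = y for all j) turns Σ_{j≠i} y_j into 2y, so 90.6 = 6y and y = 15.1.

15.1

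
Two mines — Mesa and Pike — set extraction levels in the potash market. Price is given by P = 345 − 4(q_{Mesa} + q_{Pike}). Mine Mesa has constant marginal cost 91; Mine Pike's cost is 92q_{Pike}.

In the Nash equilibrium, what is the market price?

Mine Mesa's profit: π = q_{Mesa}(345 − 4(q_{Mesa} + q_{Pike})) − 91q_{Mesa}.
∂π/∂q_{Mesa} = 254 − 8q_{Mesa} − 4q_{Pike} = 0, so q_{Mesa} = 31.75 − 0.5q_{Pike}.
By the same steps for Pike: q_{Pike} = 31.625 − 0.5q_{Mesa}.
Substituting the second reaction function into the first: q_{Mesa} = 31.75 − 0.5(31.625 − 0.5q_{Mesa}), which gives 0.75q_{Mesa} = 15.9375 ⇒ q_{Mesa} = 21.25.
Then q_{Pike} = 31.625 − 0.5·21.25 = 21.
Equilibrium price: P = 345 − 4·42.25 = 176.

176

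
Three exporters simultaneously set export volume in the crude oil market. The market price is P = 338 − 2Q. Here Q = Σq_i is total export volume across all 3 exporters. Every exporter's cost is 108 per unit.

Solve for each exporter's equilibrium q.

A representative exporter's profit is π_i = q_i(338 − 2Q) − 108q_i, with Q = q_i + Σ_{j≠i} q_j.
First-order condition: 230 − 4q_i − 2Σ_{j≠i} q_j = 0.
Imposing symmetry (q_j = q for all j) turns Σ_{j≠i} q_j into 2q, so 230 = 8q and q = 28.75.

28.75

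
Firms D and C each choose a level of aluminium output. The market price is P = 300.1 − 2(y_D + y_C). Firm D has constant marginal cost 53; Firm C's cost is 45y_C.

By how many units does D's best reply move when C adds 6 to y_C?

-3

Firm D's profit: π = y_D(300.1 − 2(y_D + y_C)) − 53y_D.
∂π/∂y_D = 247.1 − 4y_D − 2y_C = 0, so y_D = 61.775 − 0.5y_C.
The reaction-function slope is −0.5, so a 6-unit rise in y_C moves y_D by −0.5 × 6 = −3. D's best response falls — the actions are strategic substitutes.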